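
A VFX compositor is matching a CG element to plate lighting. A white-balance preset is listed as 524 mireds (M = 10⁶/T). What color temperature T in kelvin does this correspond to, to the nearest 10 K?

T = 10⁶ / 524 = 1908.40 K → 1910 K.

1910 K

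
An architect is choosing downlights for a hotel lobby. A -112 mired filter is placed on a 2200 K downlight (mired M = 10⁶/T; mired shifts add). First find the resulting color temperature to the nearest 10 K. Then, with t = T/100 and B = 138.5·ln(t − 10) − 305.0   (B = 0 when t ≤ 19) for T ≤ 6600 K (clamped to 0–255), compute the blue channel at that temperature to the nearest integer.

104

M_in = 10⁶/2200 = 454.55; M_out = 454.55 + (-112) = 342.55.
T_out = 10⁶/342.55 = 2919.3 K → 2920 K; t = 29.2.
B = 138.5·ln(29.2 − 10) − 305.0 = 138.5·ln 19.2 − 305.0 = 138.5·2.9549 − 305.0 = 104.255.
Rounded: 104.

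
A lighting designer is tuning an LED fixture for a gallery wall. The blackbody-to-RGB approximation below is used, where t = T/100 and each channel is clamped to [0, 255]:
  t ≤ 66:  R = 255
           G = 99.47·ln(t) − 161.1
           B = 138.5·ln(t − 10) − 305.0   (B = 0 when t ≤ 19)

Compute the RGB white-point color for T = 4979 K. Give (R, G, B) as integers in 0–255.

(255, 228, 205)

t = 4979/100 = 49.79; the t ≤ 66 branch applies.
R = 255 by definition for t ≤ 66.
G = 99.47·ln 49.79 − 161.1 = 99.47·3.9078 − 161.1 = 227.610.
B = 138.5·ln(49.79 − 10) − 305.0 = 138.5·ln 39.79 − 305.0 = 138.5·3.6836 − 305.0 = 205.181.
Rounded: (255, 228, 205).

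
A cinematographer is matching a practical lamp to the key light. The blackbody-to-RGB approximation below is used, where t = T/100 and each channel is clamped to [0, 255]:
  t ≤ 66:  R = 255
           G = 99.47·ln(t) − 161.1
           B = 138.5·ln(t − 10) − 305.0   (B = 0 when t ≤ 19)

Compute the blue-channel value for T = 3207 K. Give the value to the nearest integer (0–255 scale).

124

t = 3207/100 = 32.07; the t ≤ 66 branch applies.
B = 138.5·ln(32.07 − 10) − 305.0 = 138.5·ln 22.07 − 305.0 = 138.5·3.0942 − 305.0 = 123.549.
Rounded: 124.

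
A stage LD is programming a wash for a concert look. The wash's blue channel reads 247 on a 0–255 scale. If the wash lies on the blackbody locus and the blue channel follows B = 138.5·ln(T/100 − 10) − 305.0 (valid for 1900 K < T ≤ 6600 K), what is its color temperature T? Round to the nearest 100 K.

6400 K

ln(t − 10) = (247 + 305.0) / 138.5 = 3.9856.
t − 10 = e^3.9856 = 53.815, so t = 63.815.
T = 100·t = 6382 K → 6400 K to the nearest 100 K.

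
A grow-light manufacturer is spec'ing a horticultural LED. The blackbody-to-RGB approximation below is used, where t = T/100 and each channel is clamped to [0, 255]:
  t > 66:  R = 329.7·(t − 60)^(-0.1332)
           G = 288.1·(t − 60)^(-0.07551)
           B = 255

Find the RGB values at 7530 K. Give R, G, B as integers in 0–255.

t = 7530/100 = 75.3; the t > 66 branch applies.
R = 329.7·(75.3 − 60)^(-0.1332) = 329.7·15.3^(-0.1332) = 329.7·0.69534 = 229.255.
G = 288.1·(75.3 − 60)^(-0.07551) = 288.1·15.3^(-0.07551) = 288.1·0.81385 = 234.470.
B = 255 by definition for t > 66.
Rounded: (229, 234, 255).

R=229, G=234, B=255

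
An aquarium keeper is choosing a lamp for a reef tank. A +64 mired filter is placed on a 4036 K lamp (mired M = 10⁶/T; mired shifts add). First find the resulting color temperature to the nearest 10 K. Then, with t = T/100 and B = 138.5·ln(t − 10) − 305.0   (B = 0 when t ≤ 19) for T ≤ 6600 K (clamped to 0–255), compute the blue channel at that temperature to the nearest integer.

M_in = 10⁶/4036 = 247.77; M_out = 247.77 + (+64) = 311.77.
T_out = 10⁶/311.77 = 3207.5 K → 3210 K; t = 32.1.
B = 138.5·ln(32.1 − 10) − 305.0 = 138.5·ln 22.1 − 305.0 = 138.5·3.0956 − 305.0 = 123.737.
Rounded: 124.

124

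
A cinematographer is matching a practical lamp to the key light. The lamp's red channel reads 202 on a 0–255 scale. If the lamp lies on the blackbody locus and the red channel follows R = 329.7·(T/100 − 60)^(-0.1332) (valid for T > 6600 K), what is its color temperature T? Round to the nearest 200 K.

(t − 60)^(-0.1332) = 202/329.7 = 0.61268.
t − 60 = 0.61268^(1/-0.1332) = 0.61268^(-7.508) = 39.569, so t = 99.569.
T = 100·t = 9957 K → 10000 K to the nearest 200 K.

10000 K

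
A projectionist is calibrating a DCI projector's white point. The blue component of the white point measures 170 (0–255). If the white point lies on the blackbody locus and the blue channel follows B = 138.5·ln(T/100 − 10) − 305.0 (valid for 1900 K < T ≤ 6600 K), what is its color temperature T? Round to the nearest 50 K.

ln(t − 10) = (170 + 305.0) / 138.5 = 3.4296.
t − 10 = e^3.4296 = 30.864, so t = 40.864.
T = 100·t = 4086 K → 4100 K to the nearest 50 K.

4100 K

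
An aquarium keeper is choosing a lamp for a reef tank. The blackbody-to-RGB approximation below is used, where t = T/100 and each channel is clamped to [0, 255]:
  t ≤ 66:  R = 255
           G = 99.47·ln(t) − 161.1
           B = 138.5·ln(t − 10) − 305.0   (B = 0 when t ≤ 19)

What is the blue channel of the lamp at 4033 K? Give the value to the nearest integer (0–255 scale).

t = 4033/100 = 40.33; the t ≤ 66 branch applies.
B = 138.5·ln(40.33 − 10) − 305.0 = 138.5·ln 30.33 − 305.0 = 138.5·3.4121 − 305.0 = 167.581.
Rounded: 168.

168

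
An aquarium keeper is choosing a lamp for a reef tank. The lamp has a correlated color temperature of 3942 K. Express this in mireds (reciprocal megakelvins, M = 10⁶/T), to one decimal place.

253.7 mireds

M = 10⁶ / 3942 = 253.678 → 253.7 mireds.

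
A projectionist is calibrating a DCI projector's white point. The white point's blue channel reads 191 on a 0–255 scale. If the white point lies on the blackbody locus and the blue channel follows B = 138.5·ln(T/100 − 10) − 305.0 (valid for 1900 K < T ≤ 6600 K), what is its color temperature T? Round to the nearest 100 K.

4600 K

ln(t − 10) = (191 + 305.0) / 138.5 = 3.5812.
t − 10 = e^3.5812 = 35.918, so t = 45.918.
T = 100·t = 4592 K → 4600 K to the nearest 100 K.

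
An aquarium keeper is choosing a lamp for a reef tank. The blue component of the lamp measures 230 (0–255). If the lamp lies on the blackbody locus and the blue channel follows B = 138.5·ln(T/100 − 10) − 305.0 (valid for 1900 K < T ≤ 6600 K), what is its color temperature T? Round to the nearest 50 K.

5750 K

ln(t − 10) = (230 + 305.0) / 138.5 = 3.8628.
t − 10 = e^3.8628 = 47.599, so t = 57.599.
T = 100·t = 5760 K → 5750 K to the nearest 50 K.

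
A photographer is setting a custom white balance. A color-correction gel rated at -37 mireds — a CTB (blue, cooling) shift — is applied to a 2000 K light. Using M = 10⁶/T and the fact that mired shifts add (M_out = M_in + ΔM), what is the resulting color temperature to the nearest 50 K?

2150 K

M_in = 10⁶/2000 = 500.00 mireds.
M_out = 500.00 + (-37) = 463.00 mireds.
T_out = 10⁶/463.00 = 2159.8 K → 2150 K.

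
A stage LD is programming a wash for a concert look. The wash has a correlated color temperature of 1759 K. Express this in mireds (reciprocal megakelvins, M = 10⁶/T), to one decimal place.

M = 10⁶ / 1759 = 568.505 → 568.5 mireds.

568.5 mireds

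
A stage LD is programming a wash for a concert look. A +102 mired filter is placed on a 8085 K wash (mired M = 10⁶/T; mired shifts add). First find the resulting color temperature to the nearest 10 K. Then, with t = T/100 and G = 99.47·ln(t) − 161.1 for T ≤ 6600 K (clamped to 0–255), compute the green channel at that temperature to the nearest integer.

M_in = 10⁶/8085 = 123.69; M_out = 123.69 + (+102) = 225.69.
T_out = 10⁶/225.69 = 4430.9 K → 4430 K; t = 44.3.
G = 99.47·ln 44.3 − 161.1 = 99.47·3.7910 − 161.1 = 215.989.
Rounded: 216.

216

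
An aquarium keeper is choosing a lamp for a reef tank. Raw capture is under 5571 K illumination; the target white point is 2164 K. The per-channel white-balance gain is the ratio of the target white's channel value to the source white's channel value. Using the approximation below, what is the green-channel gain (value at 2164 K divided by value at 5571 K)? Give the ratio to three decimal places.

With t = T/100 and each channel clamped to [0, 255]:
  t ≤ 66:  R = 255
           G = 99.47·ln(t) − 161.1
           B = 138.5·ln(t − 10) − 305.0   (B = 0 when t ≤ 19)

0.606

At 5571 K (t = 55.71):
  G = 99.47·ln 55.71 − 161.1 = 99.47·4.0202 − 161.1 = 238.785.
At 2164 K (t = 21.64):
  G = 99.47·ln 21.64 − 161.1 = 99.47·3.0745 − 161.1 = 144.725.
Gain = 144.725 / 238.785 = 0.6061 → 0.606.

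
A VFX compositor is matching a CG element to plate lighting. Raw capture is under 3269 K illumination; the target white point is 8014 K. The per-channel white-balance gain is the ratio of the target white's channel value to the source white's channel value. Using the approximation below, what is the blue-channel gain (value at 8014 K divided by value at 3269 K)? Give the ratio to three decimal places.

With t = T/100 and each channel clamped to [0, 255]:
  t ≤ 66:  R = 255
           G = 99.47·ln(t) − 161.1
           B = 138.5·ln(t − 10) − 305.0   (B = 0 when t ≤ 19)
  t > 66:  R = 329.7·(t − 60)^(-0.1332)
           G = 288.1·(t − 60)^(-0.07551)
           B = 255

2.002

At 3269 K (t = 32.69):
  B = 138.5·ln(32.69 − 10) − 305.0 = 138.5·ln 22.69 − 305.0 = 138.5·3.1219 − 305.0 = 127.387.
At 8014 K (t = 80.14):
  B = 255 by definition for t > 66.
Gain = 255.000 / 127.387 = 2.0018 → 2.002.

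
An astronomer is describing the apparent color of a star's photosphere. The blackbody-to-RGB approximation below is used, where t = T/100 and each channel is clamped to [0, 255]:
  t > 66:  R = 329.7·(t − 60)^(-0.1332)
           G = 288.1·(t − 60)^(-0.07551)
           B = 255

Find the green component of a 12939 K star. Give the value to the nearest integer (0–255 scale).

t = 12939/100 = 129.39; the t > 66 branch applies.
G = 288.1·(129.39 − 60)^(-0.07551) = 288.1·69.39^(-0.07551) = 288.1·0.72605 = 209.174.
Rounded: 209.

209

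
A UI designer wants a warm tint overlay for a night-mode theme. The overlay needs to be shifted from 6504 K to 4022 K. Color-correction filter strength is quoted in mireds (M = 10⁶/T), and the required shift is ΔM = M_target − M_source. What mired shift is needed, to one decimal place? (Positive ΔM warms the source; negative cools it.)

M_source = 10⁶/6504 = 153.752; M_target = 10⁶/4022 = 248.633.
ΔM = 248.633 − 153.752 = 94.881 → +94.9 mireds, a warming shift.

+94.9 mireds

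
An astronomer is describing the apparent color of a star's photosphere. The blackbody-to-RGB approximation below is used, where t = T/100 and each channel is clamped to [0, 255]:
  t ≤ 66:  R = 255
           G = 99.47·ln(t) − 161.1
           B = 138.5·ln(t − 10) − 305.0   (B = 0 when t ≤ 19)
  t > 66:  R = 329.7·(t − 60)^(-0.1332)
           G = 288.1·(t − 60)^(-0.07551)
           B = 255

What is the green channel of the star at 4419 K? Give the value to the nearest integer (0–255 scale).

t = 4419/100 = 44.19; the t ≤ 66 branch applies.
G = 99.47·ln 44.19 − 161.1 = 99.47·3.7885 − 161.1 = 215.742.
Rounded: 216.

216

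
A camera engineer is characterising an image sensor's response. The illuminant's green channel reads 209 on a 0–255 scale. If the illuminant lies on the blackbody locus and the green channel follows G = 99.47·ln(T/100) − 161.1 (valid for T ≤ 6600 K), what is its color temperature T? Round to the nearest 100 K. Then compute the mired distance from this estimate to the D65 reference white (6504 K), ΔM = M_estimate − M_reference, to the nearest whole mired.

+90 mireds

ln t = (209 + 161.1) / 99.47 = 3.7207.
t = e^3.7207 = 41.294.
T = 100·t = 4129 K → 4100 K to the nearest 100 K.
M_estimate = 10⁶/4100 = 243.90; M_reference = 10⁶/6504 = 153.75.
ΔM = 243.90 − 153.75 = 90.15 → +90 mireds.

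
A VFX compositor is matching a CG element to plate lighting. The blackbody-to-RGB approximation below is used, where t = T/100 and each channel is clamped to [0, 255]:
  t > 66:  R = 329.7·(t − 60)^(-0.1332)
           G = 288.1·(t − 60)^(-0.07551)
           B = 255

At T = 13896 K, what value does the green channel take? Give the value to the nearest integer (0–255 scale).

207

t = 13896/100 = 138.96; the t > 66 branch applies.
G = 288.1·(138.96 − 60)^(-0.07551) = 288.1·78.96^(-0.07551) = 288.1·0.71900 = 207.143.
Rounded: 207.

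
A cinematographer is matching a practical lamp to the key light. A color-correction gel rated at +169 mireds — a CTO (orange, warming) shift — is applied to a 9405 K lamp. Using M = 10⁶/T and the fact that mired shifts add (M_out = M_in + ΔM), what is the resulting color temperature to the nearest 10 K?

3630 K

M_in = 10⁶/9405 = 106.33 mireds.
M_out = 106.33 + (+169) = 275.33 mireds.
T_out = 10⁶/275.33 = 3632.1 K → 3630 K.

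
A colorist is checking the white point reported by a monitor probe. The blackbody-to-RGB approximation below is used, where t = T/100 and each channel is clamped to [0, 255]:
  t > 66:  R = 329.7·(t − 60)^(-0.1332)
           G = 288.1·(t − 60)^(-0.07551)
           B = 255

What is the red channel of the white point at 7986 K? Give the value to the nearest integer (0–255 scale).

221

t = 7986/100 = 79.86; the t > 66 branch applies.
R = 329.7·(79.86 − 60)^(-0.1332) = 329.7·19.86^(-0.1332) = 329.7·0.67160 = 221.426.
Rounded: 221.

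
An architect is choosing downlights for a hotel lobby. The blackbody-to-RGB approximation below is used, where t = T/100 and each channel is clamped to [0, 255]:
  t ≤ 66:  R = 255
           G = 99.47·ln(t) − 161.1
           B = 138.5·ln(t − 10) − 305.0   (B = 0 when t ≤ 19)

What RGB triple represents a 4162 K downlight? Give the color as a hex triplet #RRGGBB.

t = 4162/100 = 41.62; the t ≤ 66 branch applies.
R = 255 by definition for t ≤ 66.
G = 99.47·ln 41.62 − 161.1 = 99.47·3.7286 − 161.1 = 209.782.
B = 138.5·ln(41.62 − 10) − 305.0 = 138.5·ln 31.62 − 305.0 = 138.5·3.4538 − 305.0 = 173.350.
Rounded: (255, 210, 173).
In hex: #FFD2AD.

#FFD2AD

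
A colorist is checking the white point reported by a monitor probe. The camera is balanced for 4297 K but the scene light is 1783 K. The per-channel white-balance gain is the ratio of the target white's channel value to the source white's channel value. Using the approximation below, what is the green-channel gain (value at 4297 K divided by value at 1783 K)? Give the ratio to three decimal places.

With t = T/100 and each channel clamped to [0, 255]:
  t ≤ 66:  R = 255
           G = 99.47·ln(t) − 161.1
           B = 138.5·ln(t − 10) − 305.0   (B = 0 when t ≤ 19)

1.697

At 1783 K (t = 17.83):
  G = 99.47·ln 17.83 − 161.1 = 99.47·2.8809 − 161.1 = 125.461.
At 4297 K (t = 42.97):
  G = 99.47·ln 42.97 − 161.1 = 99.47·3.7605 − 161.1 = 212.957.
Gain = 212.957 / 125.461 = 1.6974 → 1.697.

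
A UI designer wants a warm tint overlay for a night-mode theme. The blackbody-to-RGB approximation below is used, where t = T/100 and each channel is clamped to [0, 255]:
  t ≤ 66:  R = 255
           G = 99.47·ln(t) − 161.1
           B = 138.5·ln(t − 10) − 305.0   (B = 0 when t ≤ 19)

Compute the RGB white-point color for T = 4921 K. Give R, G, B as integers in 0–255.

t = 4921/100 = 49.21; the t ≤ 66 branch applies.
R = 255 by definition for t ≤ 66.
G = 99.47·ln 49.21 − 161.1 = 99.47·3.8961 − 161.1 = 226.445.
B = 138.5·ln(49.21 − 10) − 305.0 = 138.5·ln 39.21 − 305.0 = 138.5·3.6689 − 305.0 = 203.147.
Rounded: (255, 226, 203).

R=255, G=226, B=203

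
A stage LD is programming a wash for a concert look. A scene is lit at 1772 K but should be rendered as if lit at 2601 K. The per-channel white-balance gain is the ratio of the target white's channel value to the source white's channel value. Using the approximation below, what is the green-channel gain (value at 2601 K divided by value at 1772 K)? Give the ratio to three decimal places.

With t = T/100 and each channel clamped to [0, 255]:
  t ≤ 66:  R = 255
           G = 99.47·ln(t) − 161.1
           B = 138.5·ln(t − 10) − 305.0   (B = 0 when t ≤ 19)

1.306

At 1772 K (t = 17.72):
  G = 99.47·ln 17.72 − 161.1 = 99.47·2.8747 − 161.1 = 124.846.
At 2601 K (t = 26.01):
  G = 99.47·ln 26.01 − 161.1 = 99.47·3.2585 − 161.1 = 163.021.
Gain = 163.021 / 124.846 = 1.3058 → 1.306.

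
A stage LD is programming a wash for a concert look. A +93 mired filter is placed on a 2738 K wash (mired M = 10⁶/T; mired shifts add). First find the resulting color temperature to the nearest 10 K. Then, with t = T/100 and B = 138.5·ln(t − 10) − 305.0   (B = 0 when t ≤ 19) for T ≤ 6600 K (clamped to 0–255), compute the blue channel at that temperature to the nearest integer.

M_in = 10⁶/2738 = 365.23; M_out = 365.23 + (+93) = 458.23.
T_out = 10⁶/458.23 = 2182.3 K → 2180 K; t = 21.8.
B = 138.5·ln(21.8 − 10) − 305.0 = 138.5·ln 11.8 − 305.0 = 138.5·2.4681 − 305.0 = 36.832.
Rounded: 37.

37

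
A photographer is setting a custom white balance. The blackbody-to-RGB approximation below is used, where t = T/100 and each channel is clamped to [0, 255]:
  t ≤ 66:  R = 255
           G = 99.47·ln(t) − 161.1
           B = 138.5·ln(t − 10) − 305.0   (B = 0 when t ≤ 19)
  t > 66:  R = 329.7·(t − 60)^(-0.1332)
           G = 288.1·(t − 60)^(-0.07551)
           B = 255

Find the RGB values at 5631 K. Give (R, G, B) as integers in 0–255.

(255, 240, 226)

t = 5631/100 = 56.31; the t ≤ 66 branch applies.
R = 255 by definition for t ≤ 66.
G = 99.47·ln 56.31 − 161.1 = 99.47·4.0309 − 161.1 = 239.851.
B = 138.5·ln(56.31 − 10) − 305.0 = 138.5·ln 46.31 − 305.0 = 138.5·3.8354 − 305.0 = 226.197.
Rounded: (255, 240, 226).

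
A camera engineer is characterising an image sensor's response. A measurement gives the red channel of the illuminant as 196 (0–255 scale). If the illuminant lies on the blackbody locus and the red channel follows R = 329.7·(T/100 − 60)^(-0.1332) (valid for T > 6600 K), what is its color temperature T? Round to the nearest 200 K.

(t − 60)^(-0.1332) = 196/329.7 = 0.59448.
t − 60 = 0.59448^(1/-0.1332) = 0.59448^(-7.508) = 49.621, so t = 109.621.
T = 100·t = 10962 K → 11000 K to the nearest 200 K.

11000 K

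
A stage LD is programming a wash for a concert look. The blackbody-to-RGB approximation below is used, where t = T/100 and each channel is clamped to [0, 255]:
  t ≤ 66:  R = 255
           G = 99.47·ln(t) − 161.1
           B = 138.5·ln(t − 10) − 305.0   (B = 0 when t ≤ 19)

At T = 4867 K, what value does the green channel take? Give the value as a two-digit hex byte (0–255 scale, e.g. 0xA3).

t = 4867/100 = 48.67; the t ≤ 66 branch applies.
G = 99.47·ln 48.67 − 161.1 = 99.47·3.8851 − 161.1 = 225.347.
Rounded: 225; in hex, 0xE1.

0xE1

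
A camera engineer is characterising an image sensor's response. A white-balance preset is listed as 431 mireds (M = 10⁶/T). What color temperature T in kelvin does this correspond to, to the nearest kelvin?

2320 K

T = 10⁶ / 431 = 2320.19 K → 2320 K.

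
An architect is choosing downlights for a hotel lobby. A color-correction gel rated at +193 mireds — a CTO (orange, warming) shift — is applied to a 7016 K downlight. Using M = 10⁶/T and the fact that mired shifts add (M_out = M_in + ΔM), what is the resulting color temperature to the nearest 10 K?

M_in = 10⁶/7016 = 142.53 mireds.
M_out = 142.53 + (+193) = 335.53 mireds.
T_out = 10⁶/335.53 = 2980.3 K → 2980 K.

2980 K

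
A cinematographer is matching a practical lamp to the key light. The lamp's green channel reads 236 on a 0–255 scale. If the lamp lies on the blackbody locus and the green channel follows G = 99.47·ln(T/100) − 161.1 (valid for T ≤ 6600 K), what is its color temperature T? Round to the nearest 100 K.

5400 K

ln t = (236 + 161.1) / 99.47 = 3.9922.
t = e^3.9922 = 54.172.
T = 100·t = 5417 K → 5400 K to the nearest 100 K.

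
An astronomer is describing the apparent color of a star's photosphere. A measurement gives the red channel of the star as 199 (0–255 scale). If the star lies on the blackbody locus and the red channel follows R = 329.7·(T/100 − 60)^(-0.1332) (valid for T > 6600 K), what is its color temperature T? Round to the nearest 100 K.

(t − 60)^(-0.1332) = 199/329.7 = 0.60358.
t − 60 = 0.60358^(1/-0.1332) = 0.60358^(-7.508) = 44.273, so t = 104.273.
T = 100·t = 10427 K → 10400 K to the nearest 100 K.

10400 K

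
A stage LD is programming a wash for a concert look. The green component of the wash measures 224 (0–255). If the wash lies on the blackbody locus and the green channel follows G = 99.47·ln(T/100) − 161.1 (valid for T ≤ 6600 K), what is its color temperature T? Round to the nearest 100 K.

4800 K

ln t = (224 + 161.1) / 99.47 = 3.8715.
t = e^3.8715 = 48.015.
T = 100·t = 4802 K → 4800 K to the nearest 100 K.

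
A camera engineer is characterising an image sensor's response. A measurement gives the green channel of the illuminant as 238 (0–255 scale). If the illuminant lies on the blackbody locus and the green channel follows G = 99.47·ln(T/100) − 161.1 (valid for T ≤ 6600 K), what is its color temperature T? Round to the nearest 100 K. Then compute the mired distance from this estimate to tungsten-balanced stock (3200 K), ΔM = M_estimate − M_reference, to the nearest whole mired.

ln t = (238 + 161.1) / 99.47 = 4.0123.
t = e^4.0123 = 55.272.
T = 100·t = 5527 K → 5500 K to the nearest 100 K.
M_estimate = 10⁶/5500 = 181.82; M_reference = 10⁶/3200 = 312.50.
ΔM = 181.82 − 312.50 = -130.68 → -131 mireds.

-131 mireds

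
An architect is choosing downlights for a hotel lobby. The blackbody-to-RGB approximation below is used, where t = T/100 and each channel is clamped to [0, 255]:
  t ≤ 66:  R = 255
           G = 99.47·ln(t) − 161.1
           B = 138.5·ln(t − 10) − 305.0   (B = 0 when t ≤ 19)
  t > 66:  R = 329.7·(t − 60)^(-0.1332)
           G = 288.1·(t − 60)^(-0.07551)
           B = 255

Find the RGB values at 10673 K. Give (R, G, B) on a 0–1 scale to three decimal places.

(0.775, 0.845, 1.000)

t = 10673/100 = 106.73; the t > 66 branch applies.
R = 329.7·(106.73 − 60)^(-0.1332) = 329.7·46.73^(-0.1332) = 329.7·0.59925 = 197.574.
G = 288.1·(106.73 − 60)^(-0.07551) = 288.1·46.73^(-0.07551) = 288.1·0.74805 = 215.512.
B = 255 by definition for t > 66.
Dividing each by 255: (0.7748, 0.8451, 1.0000) → (0.775, 0.845, 1.000).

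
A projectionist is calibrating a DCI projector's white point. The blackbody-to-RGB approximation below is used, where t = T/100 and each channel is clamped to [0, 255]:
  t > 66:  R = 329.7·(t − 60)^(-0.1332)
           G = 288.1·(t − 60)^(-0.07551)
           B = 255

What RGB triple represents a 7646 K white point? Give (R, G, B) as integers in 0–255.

(227, 233, 255)

t = 7646/100 = 76.46; the t > 66 branch applies.
R = 329.7·(76.46 − 60)^(-0.1332) = 329.7·16.46^(-0.1332) = 329.7·0.68861 = 227.034.
G = 288.1·(76.46 − 60)^(-0.07551) = 288.1·16.46^(-0.07551) = 288.1·0.80937 = 233.180.
B = 255 by definition for t > 66.
Rounded: (227, 233, 255).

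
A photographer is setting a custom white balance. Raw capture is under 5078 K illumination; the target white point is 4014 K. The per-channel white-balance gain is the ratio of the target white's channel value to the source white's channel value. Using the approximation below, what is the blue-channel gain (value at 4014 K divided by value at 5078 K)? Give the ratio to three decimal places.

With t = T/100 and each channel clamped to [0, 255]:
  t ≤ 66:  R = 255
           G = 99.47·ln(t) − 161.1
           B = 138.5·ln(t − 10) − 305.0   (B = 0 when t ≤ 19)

At 5078 K (t = 50.78):
  B = 138.5·ln(50.78 − 10) − 305.0 = 138.5·ln 40.78 − 305.0 = 138.5·3.7082 − 305.0 = 208.585.
At 4014 K (t = 40.14):
  B = 138.5·ln(40.14 − 10) − 305.0 = 138.5·ln 30.14 − 305.0 = 138.5·3.4059 − 305.0 = 166.711.
Gain = 166.711 / 208.585 = 0.7992 → 0.799.

0.799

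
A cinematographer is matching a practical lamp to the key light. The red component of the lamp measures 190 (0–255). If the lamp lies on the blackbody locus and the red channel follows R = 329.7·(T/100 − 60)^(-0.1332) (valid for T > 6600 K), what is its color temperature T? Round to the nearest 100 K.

(t − 60)^(-0.1332) = 190/329.7 = 0.57628.
t − 60 = 0.57628^(1/-0.1332) = 0.57628^(-7.508) = 62.667, so t = 122.667.
T = 100·t = 12267 K → 12300 K to the nearest 100 K.

12300 K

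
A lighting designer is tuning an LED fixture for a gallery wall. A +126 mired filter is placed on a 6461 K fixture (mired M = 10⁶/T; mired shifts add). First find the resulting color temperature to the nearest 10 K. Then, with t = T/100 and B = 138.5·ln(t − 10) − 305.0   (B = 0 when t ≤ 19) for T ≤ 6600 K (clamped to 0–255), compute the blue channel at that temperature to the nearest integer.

144

M_in = 10⁶/6461 = 154.77; M_out = 154.77 + (+126) = 280.77.
T_out = 10⁶/280.77 = 3561.6 K → 3560 K; t = 35.6.
B = 138.5·ln(35.6 − 10) − 305.0 = 138.5·ln 25.6 − 305.0 = 138.5·3.2426 − 305.0 = 144.099.
Rounded: 144.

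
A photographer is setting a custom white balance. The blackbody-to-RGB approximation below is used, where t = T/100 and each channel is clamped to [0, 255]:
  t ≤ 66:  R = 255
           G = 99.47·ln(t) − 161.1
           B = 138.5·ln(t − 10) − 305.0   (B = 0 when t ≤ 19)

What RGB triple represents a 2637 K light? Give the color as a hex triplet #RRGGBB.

#FFA452

t = 2637/100 = 26.37; the t ≤ 66 branch applies.
R = 255 by definition for t ≤ 66.
G = 99.47·ln 26.37 − 161.1 = 99.47·3.2722 − 161.1 = 164.388.
B = 138.5·ln(26.37 − 10) − 305.0 = 138.5·ln 16.37 − 305.0 = 138.5·2.7955 − 305.0 = 82.170.
Rounded: (255, 164, 82).
In hex: #FFA452.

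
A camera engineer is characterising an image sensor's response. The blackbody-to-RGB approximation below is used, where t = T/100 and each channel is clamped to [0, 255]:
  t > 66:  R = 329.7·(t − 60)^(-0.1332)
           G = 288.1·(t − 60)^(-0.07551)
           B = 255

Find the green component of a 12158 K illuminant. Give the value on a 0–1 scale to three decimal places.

0.828

t = 12158/100 = 121.58; the t > 66 branch applies.
G = 288.1·(121.58 − 60)^(-0.07551) = 288.1·61.58^(-0.07551) = 288.1·0.73262 = 211.068.
On a 0–1 scale: 211.068/255 = 0.8277 → 0.828.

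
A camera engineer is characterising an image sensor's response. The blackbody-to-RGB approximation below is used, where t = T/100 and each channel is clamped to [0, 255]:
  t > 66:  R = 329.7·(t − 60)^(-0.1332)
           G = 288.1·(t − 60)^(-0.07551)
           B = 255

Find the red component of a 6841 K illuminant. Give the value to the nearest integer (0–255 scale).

t = 6841/100 = 68.41; the t > 66 branch applies.
R = 329.7·(68.41 − 60)^(-0.1332) = 329.7·8.41^(-0.1332) = 329.7·0.75304 = 248.277.
Rounded: 248.

248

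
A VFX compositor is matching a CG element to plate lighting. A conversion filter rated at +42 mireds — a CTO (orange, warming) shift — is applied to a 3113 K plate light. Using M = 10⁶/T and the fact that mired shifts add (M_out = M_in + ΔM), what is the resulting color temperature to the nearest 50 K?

2750 K

M_in = 10⁶/3113 = 321.23 mireds.
M_out = 321.23 + (+42) = 363.23 mireds.
T_out = 10⁶/363.23 = 2753.0 K → 2750 K.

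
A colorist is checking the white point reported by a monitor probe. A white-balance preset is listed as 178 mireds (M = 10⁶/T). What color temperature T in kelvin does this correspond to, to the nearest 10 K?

5620 K

T = 10⁶ / 178 = 5617.98 K → 5620 K.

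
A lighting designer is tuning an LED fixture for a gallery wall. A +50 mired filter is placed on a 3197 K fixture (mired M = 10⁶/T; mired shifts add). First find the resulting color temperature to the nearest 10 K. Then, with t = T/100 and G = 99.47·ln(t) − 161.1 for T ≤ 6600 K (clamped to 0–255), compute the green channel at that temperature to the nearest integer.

169

M_in = 10⁶/3197 = 312.79; M_out = 312.79 + (+50) = 362.79.
T_out = 10⁶/362.79 = 2756.4 K → 2760 K; t = 27.6.
G = 99.47·ln 27.6 − 161.1 = 99.47·3.3178 − 161.1 = 168.923.
Rounded: 169.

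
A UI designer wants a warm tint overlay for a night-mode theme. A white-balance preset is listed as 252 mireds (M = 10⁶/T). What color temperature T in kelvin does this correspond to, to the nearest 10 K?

3970 K

T = 10⁶ / 252 = 3968.25 K → 3970 K.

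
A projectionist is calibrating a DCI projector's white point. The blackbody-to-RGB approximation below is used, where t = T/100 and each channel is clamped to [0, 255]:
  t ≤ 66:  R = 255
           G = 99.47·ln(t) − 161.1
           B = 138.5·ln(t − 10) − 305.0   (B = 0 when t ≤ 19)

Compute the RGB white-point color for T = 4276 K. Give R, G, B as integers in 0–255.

t = 4276/100 = 42.76; the t ≤ 66 branch applies.
R = 255 by definition for t ≤ 66.
G = 99.47·ln 42.76 − 161.1 = 99.47·3.7556 − 161.1 = 212.470.
B = 138.5·ln(42.76 − 10) − 305.0 = 138.5·ln 32.76 − 305.0 = 138.5·3.4892 − 305.0 = 178.255.
Rounded: (255, 212, 178).

R=255, G=212, B=178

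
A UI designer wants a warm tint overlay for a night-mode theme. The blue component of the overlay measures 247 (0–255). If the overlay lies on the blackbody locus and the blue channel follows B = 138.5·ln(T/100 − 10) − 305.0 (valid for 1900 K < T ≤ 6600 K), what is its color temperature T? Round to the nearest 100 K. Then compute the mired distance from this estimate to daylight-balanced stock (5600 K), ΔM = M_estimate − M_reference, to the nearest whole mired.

ln(t − 10) = (247 + 305.0) / 138.5 = 3.9856.
t − 10 = e^3.9856 = 53.815, so t = 63.815.
T = 100·t = 6382 K → 6400 K to the nearest 100 K.
M_estimate = 10⁶/6400 = 156.25; M_reference = 10⁶/5600 = 178.57.
ΔM = 156.25 − 178.57 = -22.32 → -22 mireds.

-22 mireds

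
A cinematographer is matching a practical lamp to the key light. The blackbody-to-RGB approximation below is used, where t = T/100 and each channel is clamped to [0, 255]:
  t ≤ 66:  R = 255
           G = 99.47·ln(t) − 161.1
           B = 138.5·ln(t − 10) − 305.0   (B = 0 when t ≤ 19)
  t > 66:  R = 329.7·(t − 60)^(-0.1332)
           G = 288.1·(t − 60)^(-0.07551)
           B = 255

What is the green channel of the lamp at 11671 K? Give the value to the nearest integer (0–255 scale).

t = 11671/100 = 116.71; the t > 66 branch applies.
G = 288.1·(116.71 − 60)^(-0.07551) = 288.1·56.71^(-0.07551) = 288.1·0.73719 = 212.385.
Rounded: 212.

212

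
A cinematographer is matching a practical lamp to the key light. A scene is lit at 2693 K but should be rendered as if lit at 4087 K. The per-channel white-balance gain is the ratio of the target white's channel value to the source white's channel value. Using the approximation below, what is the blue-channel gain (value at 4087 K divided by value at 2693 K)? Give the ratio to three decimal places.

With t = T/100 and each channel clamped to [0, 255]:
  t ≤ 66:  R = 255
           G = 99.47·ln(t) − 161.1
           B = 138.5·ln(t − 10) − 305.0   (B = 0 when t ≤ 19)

At 2693 K (t = 26.93):
  B = 138.5·ln(26.93 − 10) − 305.0 = 138.5·ln 16.93 − 305.0 = 138.5·2.8291 − 305.0 = 86.829.
At 4087 K (t = 40.87):
  B = 138.5·ln(40.87 − 10) − 305.0 = 138.5·ln 30.87 − 305.0 = 138.5·3.4298 − 305.0 = 170.025.
Gain = 170.025 / 86.829 = 1.9582 → 1.958.

1.958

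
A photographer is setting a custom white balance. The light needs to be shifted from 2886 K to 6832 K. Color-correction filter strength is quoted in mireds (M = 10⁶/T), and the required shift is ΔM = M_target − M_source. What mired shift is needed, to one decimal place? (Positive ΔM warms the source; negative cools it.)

M_source = 10⁶/2886 = 346.500; M_target = 10⁶/6832 = 146.370.
ΔM = 146.370 − 346.500 = -200.130 → -200.1 mireds, a cooling shift.

-200.1 mireds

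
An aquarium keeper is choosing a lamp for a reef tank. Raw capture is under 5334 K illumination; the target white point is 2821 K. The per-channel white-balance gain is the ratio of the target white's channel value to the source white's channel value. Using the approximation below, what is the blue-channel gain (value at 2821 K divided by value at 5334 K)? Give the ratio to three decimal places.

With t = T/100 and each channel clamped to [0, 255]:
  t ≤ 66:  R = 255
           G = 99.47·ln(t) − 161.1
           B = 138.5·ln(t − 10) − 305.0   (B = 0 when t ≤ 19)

0.447

At 5334 K (t = 53.34):
  B = 138.5·ln(53.34 − 10) − 305.0 = 138.5·ln 43.34 − 305.0 = 138.5·3.7691 − 305.0 = 217.017.
At 2821 K (t = 28.21):
  B = 138.5·ln(28.21 − 10) − 305.0 = 138.5·ln 18.21 − 305.0 = 138.5·2.9020 − 305.0 = 96.923.
Gain = 96.923 / 217.017 = 0.4466 → 0.447.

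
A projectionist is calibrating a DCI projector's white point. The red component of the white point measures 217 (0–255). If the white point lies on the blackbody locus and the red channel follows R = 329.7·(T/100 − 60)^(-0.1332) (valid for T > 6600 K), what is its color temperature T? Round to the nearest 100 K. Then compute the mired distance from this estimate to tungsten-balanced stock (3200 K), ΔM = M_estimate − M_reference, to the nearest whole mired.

-192 mireds

(t − 60)^(-0.1332) = 217/329.7 = 0.65817.
t − 60 = 0.65817^(1/-0.1332) = 0.65817^(-7.508) = 23.110, so t = 83.110.
T = 100·t = 8311 K → 8300 K to the nearest 100 K.
M_estimate = 10⁶/8300 = 120.48; M_reference = 10⁶/3200 = 312.50.
ΔM = 120.48 − 312.50 = -192.02 → -192 mireds.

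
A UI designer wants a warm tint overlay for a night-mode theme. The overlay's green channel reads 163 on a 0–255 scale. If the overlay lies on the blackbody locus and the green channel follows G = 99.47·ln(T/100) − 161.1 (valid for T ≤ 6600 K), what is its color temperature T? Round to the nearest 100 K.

2600 K

ln t = (163 + 161.1) / 99.47 = 3.2583.
t = e^3.2583 = 26.004.
T = 100·t = 2600 K → 2600 K to the nearest 100 K.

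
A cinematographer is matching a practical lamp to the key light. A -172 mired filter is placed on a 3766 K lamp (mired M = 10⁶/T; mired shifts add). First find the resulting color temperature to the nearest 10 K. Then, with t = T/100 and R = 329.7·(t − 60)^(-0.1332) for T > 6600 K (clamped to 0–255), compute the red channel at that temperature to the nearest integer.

M_in = 10⁶/3766 = 265.53; M_out = 265.53 + (-172) = 93.53.
T_out = 10⁶/93.53 = 10691.3 K → 10690 K; t = 106.9.
R = 329.7·(106.9 − 60)^(-0.1332) = 329.7·46.9^(-0.1332) = 329.7·0.59896 = 197.478.
Rounded: 197.

197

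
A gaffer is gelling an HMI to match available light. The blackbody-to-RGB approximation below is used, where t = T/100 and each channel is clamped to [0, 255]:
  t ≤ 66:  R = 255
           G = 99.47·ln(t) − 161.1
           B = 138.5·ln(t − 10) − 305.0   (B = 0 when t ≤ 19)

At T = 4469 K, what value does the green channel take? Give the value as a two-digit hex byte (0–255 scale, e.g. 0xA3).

0xD9

t = 4469/100 = 44.69; the t ≤ 66 branch applies.
G = 99.47·ln 44.69 − 161.1 = 99.47·3.7997 − 161.1 = 216.861.
Rounded: 217; in hex, 0xD9.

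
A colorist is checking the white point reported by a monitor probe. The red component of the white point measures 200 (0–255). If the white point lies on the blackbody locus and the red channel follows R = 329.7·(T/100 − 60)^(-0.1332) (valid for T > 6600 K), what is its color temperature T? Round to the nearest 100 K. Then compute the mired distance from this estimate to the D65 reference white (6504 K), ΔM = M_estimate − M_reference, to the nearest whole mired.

-57 mireds

(t − 60)^(-0.1332) = 200/329.7 = 0.60661.
t − 60 = 0.60661^(1/-0.1332) = 0.60661^(-7.508) = 42.638, so t = 102.638.
T = 100·t = 10264 K → 10300 K to the nearest 100 K.
M_estimate = 10⁶/10300 = 97.09; M_reference = 10⁶/6504 = 153.75.
ΔM = 97.09 − 153.75 = -56.66 → -57 mireds.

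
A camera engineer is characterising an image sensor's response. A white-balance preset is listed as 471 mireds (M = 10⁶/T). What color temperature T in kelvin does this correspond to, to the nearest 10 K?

T = 10⁶ / 471 = 2123.14 K → 2120 K.

2120 K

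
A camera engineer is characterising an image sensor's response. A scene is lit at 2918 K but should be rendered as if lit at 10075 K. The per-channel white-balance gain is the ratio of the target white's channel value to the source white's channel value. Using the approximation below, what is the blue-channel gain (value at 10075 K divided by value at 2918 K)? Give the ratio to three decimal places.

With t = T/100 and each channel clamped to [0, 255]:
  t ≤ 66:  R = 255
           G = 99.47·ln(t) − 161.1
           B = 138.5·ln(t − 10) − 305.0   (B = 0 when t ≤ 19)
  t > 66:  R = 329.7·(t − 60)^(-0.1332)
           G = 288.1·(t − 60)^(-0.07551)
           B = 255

2.449

At 2918 K (t = 29.18):
  B = 138.5·ln(29.18 − 10) − 305.0 = 138.5·ln 19.18 − 305.0 = 138.5·2.9539 − 305.0 = 104.111.
At 10075 K (t = 100.75):
  B = 255 by definition for t > 66.
Gain = 255.000 / 104.111 = 2.4493 → 2.449.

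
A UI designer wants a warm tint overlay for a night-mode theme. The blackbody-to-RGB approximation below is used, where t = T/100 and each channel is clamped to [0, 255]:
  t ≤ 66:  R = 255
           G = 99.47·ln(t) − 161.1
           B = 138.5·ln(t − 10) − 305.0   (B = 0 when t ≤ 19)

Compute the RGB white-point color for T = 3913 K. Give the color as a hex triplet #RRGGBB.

#FFCCA2

t = 3913/100 = 39.13; the t ≤ 66 branch applies.
R = 255 by definition for t ≤ 66.
G = 99.47·ln 39.13 − 161.1 = 99.47·3.6669 − 161.1 = 203.645.
B = 138.5·ln(39.13 − 10) − 305.0 = 138.5·ln 29.13 − 305.0 = 138.5·3.3718 − 305.0 = 161.990.
Rounded: (255, 204, 162).
In hex: #FFCCA2.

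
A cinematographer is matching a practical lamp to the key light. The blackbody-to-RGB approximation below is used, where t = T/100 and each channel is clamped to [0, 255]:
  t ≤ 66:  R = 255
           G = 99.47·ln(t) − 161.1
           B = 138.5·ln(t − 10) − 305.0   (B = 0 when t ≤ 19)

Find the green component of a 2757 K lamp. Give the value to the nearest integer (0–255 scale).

t = 2757/100 = 27.57; the t ≤ 66 branch applies.
G = 99.47·ln 27.57 − 161.1 = 99.47·3.3167 − 161.1 = 168.815.
Rounded: 169.

169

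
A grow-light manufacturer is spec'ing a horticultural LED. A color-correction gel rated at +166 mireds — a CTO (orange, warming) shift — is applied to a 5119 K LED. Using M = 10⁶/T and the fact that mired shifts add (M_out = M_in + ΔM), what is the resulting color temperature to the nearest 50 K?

M_in = 10⁶/5119 = 195.35 mireds.
M_out = 195.35 + (+166) = 361.35 mireds.
T_out = 10⁶/361.35 = 2767.4 K → 2750 K.

2750 K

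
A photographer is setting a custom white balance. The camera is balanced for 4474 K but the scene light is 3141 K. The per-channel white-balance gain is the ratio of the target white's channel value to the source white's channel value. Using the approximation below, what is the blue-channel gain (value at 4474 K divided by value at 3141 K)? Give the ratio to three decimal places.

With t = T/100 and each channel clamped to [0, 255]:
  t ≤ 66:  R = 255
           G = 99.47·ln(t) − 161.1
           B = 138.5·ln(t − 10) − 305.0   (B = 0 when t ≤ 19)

At 3141 K (t = 31.41):
  B = 138.5·ln(31.41 − 10) − 305.0 = 138.5·ln 21.41 − 305.0 = 138.5·3.0639 − 305.0 = 119.344.
At 4474 K (t = 44.74):
  B = 138.5·ln(44.74 − 10) − 305.0 = 138.5·ln 34.74 − 305.0 = 138.5·3.5479 − 305.0 = 186.383.
Gain = 186.383 / 119.344 = 1.5617 → 1.562.

1.562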